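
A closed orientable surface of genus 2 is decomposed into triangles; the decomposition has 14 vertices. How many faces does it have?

32

χ = 2 − 2·2 = -2, and every face is a triangle so 3F = 2E.
V − E + F = -2 with E = 3F/2 gives 14 − (3/2 − 1)·F = -2, so F = 32 and E = 48.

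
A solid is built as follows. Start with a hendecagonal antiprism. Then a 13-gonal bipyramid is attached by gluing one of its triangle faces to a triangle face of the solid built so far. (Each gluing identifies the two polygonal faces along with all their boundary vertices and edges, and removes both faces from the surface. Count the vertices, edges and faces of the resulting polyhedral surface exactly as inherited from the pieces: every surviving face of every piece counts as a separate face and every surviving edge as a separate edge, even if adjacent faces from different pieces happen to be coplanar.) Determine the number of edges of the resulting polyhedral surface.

80

A hendecagonal antiprism: V=22, E=44, F=24.
Attach a 13-gonal bipyramid (V=15, E=39, F=26) along a 3-gon: merge 3 vertices and 3 edges, delete both glued faces → V=34, E=80, F=48.
Check: V − E + F = 34 − 80 + 48 = 2.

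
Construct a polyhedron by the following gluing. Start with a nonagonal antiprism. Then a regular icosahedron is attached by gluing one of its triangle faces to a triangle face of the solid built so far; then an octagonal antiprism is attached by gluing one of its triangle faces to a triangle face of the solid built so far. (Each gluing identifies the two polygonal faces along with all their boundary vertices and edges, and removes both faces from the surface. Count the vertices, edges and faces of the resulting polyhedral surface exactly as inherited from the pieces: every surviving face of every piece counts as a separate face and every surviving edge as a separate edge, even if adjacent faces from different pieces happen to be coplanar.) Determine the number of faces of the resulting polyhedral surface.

54

A nonagonal antiprism: V=18, E=36, F=20.
Attach a regular icosahedron (V=12, E=30, F=20) along a 3-gon: merge 3 vertices and 3 edges, delete both glued faces → V=27, E=63, F=38.
Attach an octagonal antiprism (V=16, E=32, F=18) along a 3-gon: merge 3 vertices and 3 edges, delete both glued faces → V=40, E=92, F=54.
Check: V − E + F = 40 − 92 + 54 = 2.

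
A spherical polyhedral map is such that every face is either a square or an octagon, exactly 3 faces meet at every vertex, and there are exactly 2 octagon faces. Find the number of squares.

8

Let x be the number of squares; then F = 2 + x.
Edge–face incidences: 2E = 8·2 + 4·x = 16 + 4x.
Every vertex has degree 3, so 3V = 2E.
Euler: V − E + F = 2 ⇒ (2E)/3 − E + (2 + x) = 2.
Multiply by 6: 2·(2E) − 3·(2E) + 6·(2 + x) = 12, i.e. 12 + 6x − (16 + 4x) = 12.
Collecting terms: 2x − 4 = 12, so 2x = 16, so x = 8.
Then 2E = 16 + 4·8 = 48, so E = 24, V = 2E/3 = 16, F = 2 + 8 = 10.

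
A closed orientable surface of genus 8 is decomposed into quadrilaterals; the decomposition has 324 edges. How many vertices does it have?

148

χ = 2 − 2·8 = -14, and every face is a square so 4F = 2E.
F = 2E/4 = 162. Then V = -14 + E − F = -14 + 324 − 162 = 148.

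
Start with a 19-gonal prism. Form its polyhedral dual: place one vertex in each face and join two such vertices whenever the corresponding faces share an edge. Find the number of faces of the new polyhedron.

38

The base solid has V = 38, E = 57, F = 21.
The dual swaps V and F and preserves E: V′ = F = 21, E′ = E = 57, F′ = V = 38.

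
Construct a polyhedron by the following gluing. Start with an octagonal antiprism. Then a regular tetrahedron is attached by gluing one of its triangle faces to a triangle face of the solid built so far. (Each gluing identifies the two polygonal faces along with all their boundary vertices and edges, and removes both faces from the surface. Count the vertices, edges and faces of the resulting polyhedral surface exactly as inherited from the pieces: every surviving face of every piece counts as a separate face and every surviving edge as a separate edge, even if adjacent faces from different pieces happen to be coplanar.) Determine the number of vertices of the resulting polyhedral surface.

17

An octagonal antiprism: V=16, E=32, F=18.
Attach a regular tetrahedron (V=4, E=6, F=4) along a 3-gon: merge 3 vertices and 3 edges, delete both glued faces → V=17, E=35, F=20.
Check: V − E + F = 17 − 35 + 20 = 2.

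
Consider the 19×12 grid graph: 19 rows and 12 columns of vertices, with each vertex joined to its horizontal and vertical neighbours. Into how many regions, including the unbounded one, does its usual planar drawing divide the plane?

199

The grid has V = 19·12 = 228 vertices and E = 19·11 + 12·18 = 425 edges.
F = 2 − V + E = 2 − 228 + 425 = 199.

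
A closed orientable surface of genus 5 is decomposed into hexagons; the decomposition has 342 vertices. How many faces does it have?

χ = 2 − 2·5 = -8, and every face is a hexagon so 6F = 2E.
V − E + F = -8 with E = 6F/2 gives 342 − (6/2 − 1)·F = -8, so F = 175 and E = 525.

175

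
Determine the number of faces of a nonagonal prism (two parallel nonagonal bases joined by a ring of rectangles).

A prism on an n-gon has two n-gon bases and n rectangular sides: V = 2·9 = 18, E = 3·9 = 27, F = 9 + 2 = 11.

11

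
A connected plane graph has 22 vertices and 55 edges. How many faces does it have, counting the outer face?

Euler's formula for a connected plane graph: V − E + F = 2, so F = 2 − 22 + 55 = 35.

35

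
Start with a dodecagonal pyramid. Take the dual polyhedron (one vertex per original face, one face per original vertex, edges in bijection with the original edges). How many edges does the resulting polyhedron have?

The base solid has V = 13, E = 24, F = 13.
The dual swaps V and F and preserves E: V′ = F = 13, E′ = E = 24, F′ = V = 13.

24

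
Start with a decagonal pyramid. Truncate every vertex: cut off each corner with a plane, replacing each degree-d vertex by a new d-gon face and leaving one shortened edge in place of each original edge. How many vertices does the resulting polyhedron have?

40

The base solid has V = 11, E = 20, F = 11.
Truncation replaces each original edge-end by a new vertex, so V′ = 2E = 40.
Each original edge survives, and each old vertex of degree d contributes d new edges; summing degrees gives Σd = 2E, so E′ = E + 2E = 3E = 60.
Each original face survives and each original vertex becomes one new face: F′ = F + V = 22.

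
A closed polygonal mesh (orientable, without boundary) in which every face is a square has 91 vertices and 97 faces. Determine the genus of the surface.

4

Every face is a square, so 2E = 4·97 = 388, giving E = 194.
χ = V − E + F = 91 − 194 + 97 = -6.
For a closed orientable surface χ = 2 − 2g, so g = (2 − (-6))/2 = 4.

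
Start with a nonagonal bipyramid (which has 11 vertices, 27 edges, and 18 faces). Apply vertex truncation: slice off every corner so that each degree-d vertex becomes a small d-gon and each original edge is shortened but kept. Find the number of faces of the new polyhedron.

29

Truncation replaces each original edge-end by a new vertex, so V′ = 2E = 54.
Each original edge survives, and each old vertex of degree d contributes d new edges; summing degrees gives Σd = 2E, so E′ = E + 2E = 3E = 81.
Each original face survives and each original vertex becomes one new face: F′ = F + V = 29.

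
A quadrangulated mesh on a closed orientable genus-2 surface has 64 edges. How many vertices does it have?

χ = 2 − 2·2 = -2, and every face is a square so 4F = 2E.
F = 2E/4 = 32. Then V = -2 + E − F = -2 + 64 − 32 = 30.

30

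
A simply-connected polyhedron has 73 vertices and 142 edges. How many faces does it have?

Here V − E + F = 2.
F = 2 − V + E = 2 − 73 + 142 = 71.

71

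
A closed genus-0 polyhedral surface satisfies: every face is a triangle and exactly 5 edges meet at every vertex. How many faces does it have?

Each face has 3 edges and each edge borders two faces, so 2E = 3F.
Each vertex has degree 5, so 5V = 2E and hence V = 3F/5.
Euler: V − E + F = 2 ⇒ (3F/5) − (3F/2) + F = 2.
Multiply by 10: (6 − 15 + 10)F = 20, i.e. 1F = 20.
So F = 20, E = 3·20/2 = 30, V = 3·20/5 = 12.

20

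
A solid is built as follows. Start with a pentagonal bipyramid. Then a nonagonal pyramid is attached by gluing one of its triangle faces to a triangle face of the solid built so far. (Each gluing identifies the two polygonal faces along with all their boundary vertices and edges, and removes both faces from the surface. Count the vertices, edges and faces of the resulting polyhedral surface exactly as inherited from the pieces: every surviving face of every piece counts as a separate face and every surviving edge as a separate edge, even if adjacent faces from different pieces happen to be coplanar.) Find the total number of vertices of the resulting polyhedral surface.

A pentagonal bipyramid: V=7, E=15, F=10.
Attach a nonagonal pyramid (V=10, E=18, F=10) along a 3-gon: merge 3 vertices and 3 edges, delete both glued faces → V=14, E=30, F=18.
Check: V − E + F = 14 − 30 + 18 = 2.

14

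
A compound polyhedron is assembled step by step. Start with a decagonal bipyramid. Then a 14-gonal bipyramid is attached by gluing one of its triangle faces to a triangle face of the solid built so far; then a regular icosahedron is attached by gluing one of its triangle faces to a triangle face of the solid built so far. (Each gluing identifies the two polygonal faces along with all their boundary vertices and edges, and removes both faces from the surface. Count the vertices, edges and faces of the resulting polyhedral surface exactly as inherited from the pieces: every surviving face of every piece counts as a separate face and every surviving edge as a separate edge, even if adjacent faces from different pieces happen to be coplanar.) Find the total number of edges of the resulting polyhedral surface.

A decagonal bipyramid: V=12, E=30, F=20.
Attach a 14-gonal bipyramid (V=16, E=42, F=28) along a 3-gon: merge 3 vertices and 3 edges, delete both glued faces → V=25, E=69, F=46.
Attach a regular icosahedron (V=12, E=30, F=20) along a 3-gon: merge 3 vertices and 3 edges, delete both glued faces → V=34, E=96, F=64.
Check: V − E + F = 34 − 96 + 64 = 2.

96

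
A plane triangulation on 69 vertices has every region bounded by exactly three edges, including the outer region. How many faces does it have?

134

In a plane triangulation 3F = 2E and V − E + F = 2, so F = 2V − 4 = 2·69 − 4 = 134.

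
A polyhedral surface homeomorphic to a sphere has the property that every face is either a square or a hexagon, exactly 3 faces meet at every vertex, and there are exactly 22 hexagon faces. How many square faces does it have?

6

Let x be the number of squares; then F = 22 + x.
Edge–face incidences: 2E = 6·22 + 4·x = 132 + 4x.
Every vertex has degree 3, so 3V = 2E.
Euler: V − E + F = 2 ⇒ (2E)/3 − E + (22 + x) = 2.
Multiply by 6: 2·(2E) − 3·(2E) + 6·(22 + x) = 12, i.e. 132 + 6x − (132 + 4x) = 12.
Collecting terms: 2x = 12, so x = 6.
Then 2E = 132 + 4·6 = 156, so E = 78, V = 2E/3 = 52, F = 22 + 6 = 28.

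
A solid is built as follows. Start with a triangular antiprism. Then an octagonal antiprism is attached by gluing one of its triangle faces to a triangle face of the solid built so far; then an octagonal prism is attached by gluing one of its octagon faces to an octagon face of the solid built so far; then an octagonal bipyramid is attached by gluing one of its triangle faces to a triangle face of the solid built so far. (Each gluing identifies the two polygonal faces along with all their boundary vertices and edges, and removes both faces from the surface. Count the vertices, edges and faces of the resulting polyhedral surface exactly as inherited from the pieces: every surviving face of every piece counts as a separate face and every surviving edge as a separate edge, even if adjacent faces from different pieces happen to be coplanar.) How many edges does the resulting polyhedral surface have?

78

A triangular antiprism: V=6, E=12, F=8.
Attach an octagonal antiprism (V=16, E=32, F=18) along a 3-gon: merge 3 vertices and 3 edges, delete both glued faces → V=19, E=41, F=24.
Attach an octagonal prism (V=16, E=24, F=10) along an 8-gon: merge 8 vertices and 8 edges, delete both glued faces → V=27, E=57, F=32.
Attach an octagonal bipyramid (V=10, E=24, F=16) along a 3-gon: merge 3 vertices and 3 edges, delete both glued faces → V=34, E=78, F=46.
Check: V − E + F = 34 − 78 + 46 = 2.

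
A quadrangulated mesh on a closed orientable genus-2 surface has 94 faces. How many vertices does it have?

χ = 2 − 2·2 = -2, and every face is a square so 4F = 2E.
E = 4·94/2 = 188. Then V = -2 + E − F = -2 + 188 − 94 = 92.

92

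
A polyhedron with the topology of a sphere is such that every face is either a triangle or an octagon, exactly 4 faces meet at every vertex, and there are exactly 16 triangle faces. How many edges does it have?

Let x be the number of octagons; then F = 16 + x.
Edge–face incidences: 2E = 3·16 + 8·x = 48 + 8x.
Every vertex has degree 4, so 4V = 2E.
Euler: V − E + F = 2 ⇒ (2E)/4 − E + (16 + x) = 2.
Multiply by 8: 2·(2E) − 4·(2E) + 8·(16 + x) = 16, i.e. 128 + 8x − 2·(48 + 8x) = 16.
Collecting terms: −8x + 32 = 16, so −8x = −16, so x = 2.
Then 2E = 48 + 8·2 = 64, so E = 32, V = 2E/4 = 16, F = 16 + 2 = 18.

32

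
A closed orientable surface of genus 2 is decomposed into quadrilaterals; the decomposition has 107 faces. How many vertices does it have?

χ = 2 − 2·2 = -2, and every face is a square so 4F = 2E.
E = 4·107/2 = 214. Then V = -2 + E − F = -2 + 214 − 107 = 105.

105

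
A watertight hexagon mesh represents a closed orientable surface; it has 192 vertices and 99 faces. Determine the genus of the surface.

Every face is a hexagon, so 2E = 6·99 = 594, giving E = 297.
χ = V − E + F = 192 − 297 + 99 = -6.
For a closed orientable surface χ = 2 − 2g, so g = (2 − (-6))/2 = 4.

4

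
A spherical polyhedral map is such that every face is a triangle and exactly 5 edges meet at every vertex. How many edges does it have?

30

Each face has 3 edges and each edge borders two faces, so 2E = 3F.
Each vertex has degree 5, so 5V = 2E and hence V = 3F/5.
Euler: V − E + F = 2 ⇒ (3F/5) − (3F/2) + F = 2.
Multiply by 10: (6 − 15 + 10)F = 20, i.e. 1F = 20.
So F = 20, E = 3·20/2 = 30, V = 3·20/5 = 12.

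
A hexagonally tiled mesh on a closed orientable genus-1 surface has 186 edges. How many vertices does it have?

124

χ = 2 − 2·1 = 0, and every face is a hexagon so 6F = 2E.
F = 2E/6 = 62. Then V = 0 + E − F = 0 + 186 − 62 = 124.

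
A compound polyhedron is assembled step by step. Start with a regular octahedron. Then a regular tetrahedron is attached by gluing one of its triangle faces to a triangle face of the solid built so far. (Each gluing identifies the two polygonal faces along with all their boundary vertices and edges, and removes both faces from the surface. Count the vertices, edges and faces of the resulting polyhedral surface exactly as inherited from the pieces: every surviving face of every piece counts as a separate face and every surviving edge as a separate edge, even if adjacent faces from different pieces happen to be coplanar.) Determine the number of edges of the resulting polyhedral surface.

A regular octahedron: V=6, E=12, F=8.
Attach a regular tetrahedron (V=4, E=6, F=4) along a 3-gon: merge 3 vertices and 3 edges, delete both glued faces → V=7, E=15, F=10.
Check: V − E + F = 7 − 15 + 10 = 2.

15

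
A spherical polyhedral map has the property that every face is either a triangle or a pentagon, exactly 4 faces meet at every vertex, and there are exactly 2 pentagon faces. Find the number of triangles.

Let x be the number of triangles; then F = 2 + x.
Edge–face incidences: 2E = 5·2 + 3·x = 10 + 3x.
Every vertex has degree 4, so 4V = 2E.
Euler: V − E + F = 2 ⇒ (2E)/4 − E + (2 + x) = 2.
Multiply by 8: 2·(2E) − 4·(2E) + 8·(2 + x) = 16, i.e. 16 + 8x − 2·(10 + 3x) = 16.
Collecting terms: 2x − 4 = 16, so 2x = 20, so x = 10.
Then 2E = 10 + 3·10 = 40, so E = 20, V = 2E/4 = 10, F = 2 + 10 = 12.

10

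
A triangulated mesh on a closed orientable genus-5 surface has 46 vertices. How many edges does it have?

χ = 2 − 2·5 = -8, and every face is a triangle so 3F = 2E.
V − E + F = -8 with E = 3F/2 gives 46 − (3/2 − 1)·F = -8, so F = 108 and E = 162.

162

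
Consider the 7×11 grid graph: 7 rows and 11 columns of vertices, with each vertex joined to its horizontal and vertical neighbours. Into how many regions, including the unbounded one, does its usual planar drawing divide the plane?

61

The grid has V = 7·11 = 77 vertices and E = 7·10 + 11·6 = 136 edges.
F = 2 − V + E = 2 − 77 + 136 = 61.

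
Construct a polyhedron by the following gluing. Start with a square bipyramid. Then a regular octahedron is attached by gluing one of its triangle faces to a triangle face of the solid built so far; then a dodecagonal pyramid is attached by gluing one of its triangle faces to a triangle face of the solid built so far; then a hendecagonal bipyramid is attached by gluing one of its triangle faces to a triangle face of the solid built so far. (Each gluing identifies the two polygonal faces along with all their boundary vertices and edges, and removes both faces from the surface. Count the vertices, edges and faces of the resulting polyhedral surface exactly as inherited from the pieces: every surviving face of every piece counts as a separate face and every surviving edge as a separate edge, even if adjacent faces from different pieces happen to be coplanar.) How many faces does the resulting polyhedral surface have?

A square bipyramid: V=6, E=12, F=8.
Attach a regular octahedron (V=6, E=12, F=8) along a 3-gon: merge 3 vertices and 3 edges, delete both glued faces → V=9, E=21, F=14.
Attach a dodecagonal pyramid (V=13, E=24, F=13) along a 3-gon: merge 3 vertices and 3 edges, delete both glued faces → V=19, E=42, F=25.
Attach a hendecagonal bipyramid (V=13, E=33, F=22) along a 3-gon: merge 3 vertices and 3 edges, delete both glued faces → V=29, E=72, F=45.
Check: V − E + F = 29 − 72 + 45 = 2.

45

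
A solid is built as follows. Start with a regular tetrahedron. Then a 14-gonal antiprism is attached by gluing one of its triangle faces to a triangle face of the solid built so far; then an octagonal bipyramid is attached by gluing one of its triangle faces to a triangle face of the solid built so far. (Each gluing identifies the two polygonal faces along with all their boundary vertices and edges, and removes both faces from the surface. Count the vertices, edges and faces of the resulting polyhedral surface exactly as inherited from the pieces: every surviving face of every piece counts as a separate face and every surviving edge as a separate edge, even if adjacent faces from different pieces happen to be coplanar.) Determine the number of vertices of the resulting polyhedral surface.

36

A regular tetrahedron: V=4, E=6, F=4.
Attach a 14-gonal antiprism (V=28, E=56, F=30) along a 3-gon: merge 3 vertices and 3 edges, delete both glued faces → V=29, E=59, F=32.
Attach an octagonal bipyramid (V=10, E=24, F=16) along a 3-gon: merge 3 vertices and 3 edges, delete both glued faces → V=36, E=80, F=46.
Check: V − E + F = 36 − 80 + 46 = 2.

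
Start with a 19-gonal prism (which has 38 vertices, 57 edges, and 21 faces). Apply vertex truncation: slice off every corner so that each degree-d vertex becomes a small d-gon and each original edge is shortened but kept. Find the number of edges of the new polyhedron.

171

Truncation replaces each original edge-end by a new vertex, so V′ = 2E = 114.
Each original edge survives, and each old vertex of degree d contributes d new edges; summing degrees gives Σd = 2E, so E′ = E + 2E = 3E = 171.
Each original face survives and each original vertex becomes one new face: F′ = F + V = 59.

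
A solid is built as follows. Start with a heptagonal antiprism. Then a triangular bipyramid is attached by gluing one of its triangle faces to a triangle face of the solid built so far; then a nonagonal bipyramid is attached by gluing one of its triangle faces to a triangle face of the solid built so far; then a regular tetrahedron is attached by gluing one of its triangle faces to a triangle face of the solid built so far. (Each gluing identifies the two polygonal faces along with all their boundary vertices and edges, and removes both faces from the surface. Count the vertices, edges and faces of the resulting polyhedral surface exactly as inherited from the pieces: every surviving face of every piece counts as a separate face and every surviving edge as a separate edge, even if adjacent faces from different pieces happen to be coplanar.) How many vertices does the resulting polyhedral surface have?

A heptagonal antiprism: V=14, E=28, F=16.
Attach a triangular bipyramid (V=5, E=9, F=6) along a 3-gon: merge 3 vertices and 3 edges, delete both glued faces → V=16, E=34, F=20.
Attach a nonagonal bipyramid (V=11, E=27, F=18) along a 3-gon: merge 3 vertices and 3 edges, delete both glued faces → V=24, E=58, F=36.
Attach a regular tetrahedron (V=4, E=6, F=4) along a 3-gon: merge 3 vertices and 3 edges, delete both glued faces → V=25, E=61, F=38.
Check: V − E + F = 25 − 61 + 38 = 2.

25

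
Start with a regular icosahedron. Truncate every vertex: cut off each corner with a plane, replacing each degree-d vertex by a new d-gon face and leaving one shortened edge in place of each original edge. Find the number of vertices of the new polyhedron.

60

The base solid has V = 12, E = 30, F = 20.
Truncation replaces each original edge-end by a new vertex, so V′ = 2E = 60.
Each original edge survives, and each old vertex of degree d contributes d new edges; summing degrees gives Σd = 2E, so E′ = E + 2E = 3E = 90.
Each original face survives and each original vertex becomes one new face: F′ = F + V = 32.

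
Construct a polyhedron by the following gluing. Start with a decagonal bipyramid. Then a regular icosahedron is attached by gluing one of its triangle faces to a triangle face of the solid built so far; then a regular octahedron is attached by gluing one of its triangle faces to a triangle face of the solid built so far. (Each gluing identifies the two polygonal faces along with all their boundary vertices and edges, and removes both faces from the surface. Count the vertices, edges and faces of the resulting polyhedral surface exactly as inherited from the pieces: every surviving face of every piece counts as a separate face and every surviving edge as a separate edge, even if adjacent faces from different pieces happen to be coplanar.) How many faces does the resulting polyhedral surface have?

A decagonal bipyramid: V=12, E=30, F=20.
Attach a regular icosahedron (V=12, E=30, F=20) along a 3-gon: merge 3 vertices and 3 edges, delete both glued faces → V=21, E=57, F=38.
Attach a regular octahedron (V=6, E=12, F=8) along a 3-gon: merge 3 vertices and 3 edges, delete both glued faces → V=24, E=66, F=44.
Check: V − E + F = 24 − 66 + 44 = 2.

44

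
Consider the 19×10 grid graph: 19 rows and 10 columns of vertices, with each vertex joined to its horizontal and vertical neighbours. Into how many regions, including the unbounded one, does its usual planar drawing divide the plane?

163

The grid has V = 19·10 = 190 vertices and E = 19·9 + 10·18 = 351 edges.
F = 2 − V + E = 2 − 190 + 351 = 163.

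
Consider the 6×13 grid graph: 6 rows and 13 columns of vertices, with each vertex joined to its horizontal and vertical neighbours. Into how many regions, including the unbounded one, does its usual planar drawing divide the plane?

The grid has V = 6·13 = 78 vertices and E = 6·12 + 13·5 = 137 edges.
F = 2 − V + E = 2 − 78 + 137 = 61.

61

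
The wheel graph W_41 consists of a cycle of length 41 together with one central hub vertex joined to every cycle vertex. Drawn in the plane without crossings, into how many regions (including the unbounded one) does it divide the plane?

W_41 has V = 41 + 1 = 42 vertices and E = 2·41 = 82 edges.
By Euler's formula F = 2 − V + E = 2 − 42 + 82 = 42.

42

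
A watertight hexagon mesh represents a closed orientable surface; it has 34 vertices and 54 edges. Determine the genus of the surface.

2

Every face is a hexagon and each edge borders two faces, so 6F = 2·54, giving F = 18.
χ = V − E + F = 34 − 54 + 18 = -2.
For a closed orientable surface χ = 2 − 2g, so g = (2 − (-2))/2 = 2.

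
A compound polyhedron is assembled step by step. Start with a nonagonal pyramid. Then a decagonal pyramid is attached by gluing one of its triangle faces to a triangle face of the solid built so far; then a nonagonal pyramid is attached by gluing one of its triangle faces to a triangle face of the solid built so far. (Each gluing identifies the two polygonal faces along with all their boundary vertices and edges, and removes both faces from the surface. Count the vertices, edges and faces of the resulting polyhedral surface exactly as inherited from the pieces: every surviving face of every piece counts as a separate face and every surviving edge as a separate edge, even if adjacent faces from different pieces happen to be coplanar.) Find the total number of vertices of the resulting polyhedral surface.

25

A nonagonal pyramid: V=10, E=18, F=10.
Attach a decagonal pyramid (V=11, E=20, F=11) along a 3-gon: merge 3 vertices and 3 edges, delete both glued faces → V=18, E=35, F=19.
Attach a nonagonal pyramid (V=10, E=18, F=10) along a 3-gon: merge 3 vertices and 3 edges, delete both glued faces → V=25, E=50, F=27.
Check: V − E + F = 25 − 50 + 27 = 2.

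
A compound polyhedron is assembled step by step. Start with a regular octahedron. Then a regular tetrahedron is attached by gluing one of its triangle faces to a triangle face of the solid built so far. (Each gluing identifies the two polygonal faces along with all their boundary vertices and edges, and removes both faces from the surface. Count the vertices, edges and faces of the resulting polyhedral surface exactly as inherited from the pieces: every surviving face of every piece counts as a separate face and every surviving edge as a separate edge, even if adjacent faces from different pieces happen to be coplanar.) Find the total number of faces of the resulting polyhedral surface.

A regular octahedron: V=6, E=12, F=8.
Attach a regular tetrahedron (V=4, E=6, F=4) along a 3-gon: merge 3 vertices and 3 edges, delete both glued faces → V=7, E=15, F=10.
Check: V − E + F = 7 − 15 + 10 = 2.

10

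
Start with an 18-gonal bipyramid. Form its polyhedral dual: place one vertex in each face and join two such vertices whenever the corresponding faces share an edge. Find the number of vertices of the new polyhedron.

The base solid has V = 20, E = 54, F = 36.
The dual swaps V and F and preserves E: V′ = F = 36, E′ = E = 54, F′ = V = 20.

36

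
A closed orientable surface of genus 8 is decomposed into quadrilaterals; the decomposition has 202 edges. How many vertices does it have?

87

χ = 2 − 2·8 = -14, and every face is a square so 4F = 2E.
F = 2E/4 = 101. Then V = -14 + E − F = -14 + 202 − 101 = 87.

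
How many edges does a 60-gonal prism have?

A prism on an n-gon has two n-gon bases and n rectangular sides: V = 2·60 = 120, E = 3·60 = 180, F = 60 + 2 = 62.
Check: V − E + F = 120 − 180 + 62 = 2.

180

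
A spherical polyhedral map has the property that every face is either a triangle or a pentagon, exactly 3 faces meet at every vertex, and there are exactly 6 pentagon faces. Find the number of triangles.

2

Let x be the number of triangles; then F = 6 + x.
Edge–face incidences: 2E = 5·6 + 3·x = 30 + 3x.
Every vertex has degree 3, so 3V = 2E.
Euler: V − E + F = 2 ⇒ (2E)/3 − E + (6 + x) = 2.
Multiply by 6: 2·(2E) − 3·(2E) + 6·(6 + x) = 12, i.e. 36 + 6x − (30 + 3x) = 12.
Collecting terms: 3x + 6 = 12, so 3x = 6, so x = 2.
Then 2E = 30 + 3·2 = 36, so E = 18, V = 2E/3 = 12, F = 6 + 2 = 8.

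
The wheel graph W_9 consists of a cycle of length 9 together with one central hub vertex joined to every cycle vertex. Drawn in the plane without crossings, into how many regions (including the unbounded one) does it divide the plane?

10

W_9 has V = 9 + 1 = 10 vertices and E = 2·9 = 18 edges.
By Euler's formula F = 2 − V + E = 2 − 10 + 18 = 10.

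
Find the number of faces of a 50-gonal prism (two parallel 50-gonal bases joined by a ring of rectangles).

52

A prism on an n-gon has two n-gon bases and n rectangular sides: V = 2·50 = 100, E = 3·50 = 150, F = 50 + 2 = 52.
Check: V − E + F = 100 − 150 + 52 = 2.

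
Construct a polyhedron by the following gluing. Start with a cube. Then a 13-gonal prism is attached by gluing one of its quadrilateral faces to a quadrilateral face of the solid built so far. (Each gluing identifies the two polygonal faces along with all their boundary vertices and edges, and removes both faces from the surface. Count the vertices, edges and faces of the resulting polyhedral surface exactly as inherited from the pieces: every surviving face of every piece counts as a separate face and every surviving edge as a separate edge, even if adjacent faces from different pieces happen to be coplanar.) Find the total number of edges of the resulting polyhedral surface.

A cube: V=8, E=12, F=6.
Attach a 13-gonal prism (V=26, E=39, F=15) along a 4-gon: merge 4 vertices and 4 edges, delete both glued faces → V=30, E=47, F=19.
Check: V − E + F = 30 − 47 + 19 = 2.

47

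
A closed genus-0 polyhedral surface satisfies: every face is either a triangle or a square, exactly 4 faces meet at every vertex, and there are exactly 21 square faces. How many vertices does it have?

27

Let x be the number of triangles; then F = 21 + x.
Edge–face incidences: 2E = 4·21 + 3·x = 84 + 3x.
Every vertex has degree 4, so 4V = 2E.
Euler: V − E + F = 2 ⇒ (2E)/4 − E + (21 + x) = 2.
Multiply by 8: 2·(2E) − 4·(2E) + 8·(21 + x) = 16, i.e. 168 + 8x − 2·(84 + 3x) = 16.
Collecting terms: 2x = 16, so x = 8.
Then 2E = 84 + 3·8 = 108, so E = 54, V = 2E/4 = 27, F = 21 + 8 = 29.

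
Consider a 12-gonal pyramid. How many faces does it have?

A pyramid on an n-gon base has one n-gon and n triangles: V = 12 + 1 = 13, E = 2·12 = 24, F = 12 + 1 = 13.
Check: V − E + F = 13 − 24 + 13 = 2.

13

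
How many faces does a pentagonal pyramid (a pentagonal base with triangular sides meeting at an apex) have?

6

A pyramid on an n-gon base has one n-gon and n triangles: V = 5 + 1 = 6, E = 2·5 = 10, F = 5 + 1 = 6.
Check: V − E + F = 6 − 10 + 6 = 2.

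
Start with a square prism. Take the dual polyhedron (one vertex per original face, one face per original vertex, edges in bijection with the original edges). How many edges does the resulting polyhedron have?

12

The base solid has V = 8, E = 12, F = 6.
The dual swaps V and F and preserves E: V′ = F = 6, E′ = E = 12, F′ = V = 8.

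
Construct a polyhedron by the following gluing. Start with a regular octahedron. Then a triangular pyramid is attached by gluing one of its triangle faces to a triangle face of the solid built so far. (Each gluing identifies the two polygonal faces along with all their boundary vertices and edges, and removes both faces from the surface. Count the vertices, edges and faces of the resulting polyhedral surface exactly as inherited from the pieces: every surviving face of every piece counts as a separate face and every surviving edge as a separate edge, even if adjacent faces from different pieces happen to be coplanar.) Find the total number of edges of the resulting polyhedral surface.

A regular octahedron: V=6, E=12, F=8.
Attach a triangular pyramid (V=4, E=6, F=4) along a 3-gon: merge 3 vertices and 3 edges, delete both glued faces → V=7, E=15, F=10.
Check: V − E + F = 7 − 15 + 10 = 2.

15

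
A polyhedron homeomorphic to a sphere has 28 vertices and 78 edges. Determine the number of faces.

Here V − E + F = 2.
F = 2 − V + E = 2 − 28 + 78 = 52.

52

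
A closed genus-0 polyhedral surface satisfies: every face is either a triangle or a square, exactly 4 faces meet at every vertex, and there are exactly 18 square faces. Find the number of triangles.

Let x be the number of triangles; then F = 18 + x.
Edge–face incidences: 2E = 4·18 + 3·x = 72 + 3x.
Every vertex has degree 4, so 4V = 2E.
Euler: V − E + F = 2 ⇒ (2E)/4 − E + (18 + x) = 2.
Multiply by 8: 2·(2E) − 4·(2E) + 8·(18 + x) = 16, i.e. 144 + 8x − 2·(72 + 3x) = 16.
Collecting terms: 2x = 16, so x = 8.
Then 2E = 72 + 3·8 = 96, so E = 48, V = 2E/4 = 24, F = 18 + 8 = 26.

8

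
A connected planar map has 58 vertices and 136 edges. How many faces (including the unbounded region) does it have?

Euler's formula for a connected plane graph: V − E + F = 2, so F = 2 − 58 + 136 = 80.

80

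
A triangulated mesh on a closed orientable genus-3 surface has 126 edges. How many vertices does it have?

χ = 2 − 2·3 = -4, and every face is a triangle so 3F = 2E.
F = 2E/3 = 84. Then V = -4 + E − F = -4 + 126 − 84 = 38.

38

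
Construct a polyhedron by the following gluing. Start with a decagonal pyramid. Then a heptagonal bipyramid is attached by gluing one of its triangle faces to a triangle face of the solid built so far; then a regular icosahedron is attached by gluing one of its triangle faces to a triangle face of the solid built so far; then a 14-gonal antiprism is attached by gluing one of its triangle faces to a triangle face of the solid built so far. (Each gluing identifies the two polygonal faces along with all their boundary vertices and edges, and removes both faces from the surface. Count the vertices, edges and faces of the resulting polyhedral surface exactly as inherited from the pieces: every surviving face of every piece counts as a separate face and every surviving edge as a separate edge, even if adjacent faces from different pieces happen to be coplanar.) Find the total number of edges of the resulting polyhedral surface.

A decagonal pyramid: V=11, E=20, F=11.
Attach a heptagonal bipyramid (V=9, E=21, F=14) along a 3-gon: merge 3 vertices and 3 edges, delete both glued faces → V=17, E=38, F=23.
Attach a regular icosahedron (V=12, E=30, F=20) along a 3-gon: merge 3 vertices and 3 edges, delete both glued faces → V=26, E=65, F=41.
Attach a 14-gonal antiprism (V=28, E=56, F=30) along a 3-gon: merge 3 vertices and 3 edges, delete both glued faces → V=51, E=118, F=69.
Check: V − E + F = 51 − 118 + 69 = 2.

118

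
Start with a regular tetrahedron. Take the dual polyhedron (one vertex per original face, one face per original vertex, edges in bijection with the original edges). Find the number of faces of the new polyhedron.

The base solid has V = 4, E = 6, F = 4.
The dual swaps V and F and preserves E: V′ = F = 4, E′ = E = 6, F′ = V = 4.

4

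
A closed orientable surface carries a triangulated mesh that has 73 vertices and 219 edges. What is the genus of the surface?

1

Every face is a triangle and each edge borders two faces, so 3F = 2·219, giving F = 146.
χ = V − E + F = 73 − 219 + 146 = 0.
For a closed orientable surface χ = 2 − 2g, so g = (2 − (0))/2 = 1.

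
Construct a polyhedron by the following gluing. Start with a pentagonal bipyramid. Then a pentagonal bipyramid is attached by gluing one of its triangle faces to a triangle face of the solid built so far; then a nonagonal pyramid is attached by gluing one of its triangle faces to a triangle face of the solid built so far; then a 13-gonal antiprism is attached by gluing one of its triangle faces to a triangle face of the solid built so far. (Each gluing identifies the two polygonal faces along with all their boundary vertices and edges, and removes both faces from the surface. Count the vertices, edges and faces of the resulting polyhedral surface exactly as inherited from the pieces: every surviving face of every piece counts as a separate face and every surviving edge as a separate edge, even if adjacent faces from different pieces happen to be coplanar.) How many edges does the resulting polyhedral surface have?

91

A pentagonal bipyramid: V=7, E=15, F=10.
Attach a pentagonal bipyramid (V=7, E=15, F=10) along a 3-gon: merge 3 vertices and 3 edges, delete both glued faces → V=11, E=27, F=18.
Attach a nonagonal pyramid (V=10, E=18, F=10) along a 3-gon: merge 3 vertices and 3 edges, delete both glued faces → V=18, E=42, F=26.
Attach a 13-gonal antiprism (V=26, E=52, F=28) along a 3-gon: merge 3 vertices and 3 edges, delete both glued faces → V=41, E=91, F=52.
Check: V − E + F = 41 − 91 + 52 = 2.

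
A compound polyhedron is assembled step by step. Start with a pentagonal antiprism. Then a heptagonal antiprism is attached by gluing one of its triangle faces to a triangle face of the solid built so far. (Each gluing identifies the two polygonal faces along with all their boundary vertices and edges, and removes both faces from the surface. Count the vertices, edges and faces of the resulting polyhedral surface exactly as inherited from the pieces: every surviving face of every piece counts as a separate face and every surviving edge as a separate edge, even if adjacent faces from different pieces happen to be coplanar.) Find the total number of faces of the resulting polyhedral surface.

26

A pentagonal antiprism: V=10, E=20, F=12.
Attach a heptagonal antiprism (V=14, E=28, F=16) along a 3-gon: merge 3 vertices and 3 edges, delete both glued faces → V=21, E=45, F=26.
Check: V − E + F = 21 − 45 + 26 = 2.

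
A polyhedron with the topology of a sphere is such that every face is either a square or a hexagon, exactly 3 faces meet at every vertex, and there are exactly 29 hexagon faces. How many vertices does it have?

66

Let x be the number of squares; then F = 29 + x.
Edge–face incidences: 2E = 6·29 + 4·x = 174 + 4x.
Every vertex has degree 3, so 3V = 2E.
Euler: V − E + F = 2 ⇒ (2E)/3 − E + (29 + x) = 2.
Multiply by 6: 2·(2E) − 3·(2E) + 6·(29 + x) = 12, i.e. 174 + 6x − (174 + 4x) = 12.
Collecting terms: 2x = 12, so x = 6.
Then 2E = 174 + 4·6 = 198, so E = 99, V = 2E/3 = 66, F = 29 + 6 = 35.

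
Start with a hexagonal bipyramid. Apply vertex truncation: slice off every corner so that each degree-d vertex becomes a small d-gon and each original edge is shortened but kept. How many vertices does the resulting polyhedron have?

36

The base solid has V = 8, E = 18, F = 12.
Truncation replaces each original edge-end by a new vertex, so V′ = 2E = 36.
Each original edge survives, and each old vertex of degree d contributes d new edges; summing degrees gives Σd = 2E, so E′ = E + 2E = 3E = 54.
Each original face survives and each original vertex becomes one new face: F′ = F + V = 20.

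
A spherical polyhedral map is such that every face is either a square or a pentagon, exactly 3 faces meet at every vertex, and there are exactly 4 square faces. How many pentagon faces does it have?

4

Let x be the number of pentagons; then F = 4 + x.
Edge–face incidences: 2E = 4·4 + 5·x = 16 + 5x.
Every vertex has degree 3, so 3V = 2E.
Euler: V − E + F = 2 ⇒ (2E)/3 − E + (4 + x) = 2.
Multiply by 6: 2·(2E) − 3·(2E) + 6·(4 + x) = 12, i.e. 24 + 6x − (16 + 5x) = 12.
Collecting terms: x + 8 = 12, so x = 4.
Then 2E = 16 + 5·4 = 36, so E = 18, V = 2E/3 = 12, F = 4 + 4 = 8.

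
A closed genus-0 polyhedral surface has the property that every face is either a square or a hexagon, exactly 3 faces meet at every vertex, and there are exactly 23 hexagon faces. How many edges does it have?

81

Let x be the number of squares; then F = 23 + x.
Edge–face incidences: 2E = 6·23 + 4·x = 138 + 4x.
Every vertex has degree 3, so 3V = 2E.
Euler: V − E + F = 2 ⇒ (2E)/3 − E + (23 + x) = 2.
Multiply by 6: 2·(2E) − 3·(2E) + 6·(23 + x) = 12, i.e. 138 + 6x − (138 + 4x) = 12.
Collecting terms: 2x = 12, so x = 6.
Then 2E = 138 + 4·6 = 162, so E = 81, V = 2E/3 = 54, F = 23 + 6 = 29.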